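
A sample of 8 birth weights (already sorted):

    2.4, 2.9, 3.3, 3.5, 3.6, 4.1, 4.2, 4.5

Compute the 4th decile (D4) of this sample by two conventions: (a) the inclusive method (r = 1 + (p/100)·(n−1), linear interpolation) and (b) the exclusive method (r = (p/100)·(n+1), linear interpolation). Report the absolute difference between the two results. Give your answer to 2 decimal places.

n = 8.
(a) r = 3.8; between ranks 3 (3.3) and 4 (3.5): 3.46.
(b) r = 3.6; between ranks 3 (3.3) and 4 (3.5): 3.42.
|3.46 − 3.42| = 0.04.

0.04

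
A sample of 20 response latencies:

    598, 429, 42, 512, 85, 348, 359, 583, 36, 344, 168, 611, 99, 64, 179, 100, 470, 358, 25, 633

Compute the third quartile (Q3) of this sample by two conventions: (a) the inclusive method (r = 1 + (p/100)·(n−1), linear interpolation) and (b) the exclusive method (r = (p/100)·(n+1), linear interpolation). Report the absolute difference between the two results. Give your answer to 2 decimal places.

Sorted: 25, 36, 42, 64, 85, 99, 100, 168, 179, 344, 348, 358, 359, 429, 470, 512, 583, 598, 611, 633.
n = 20.
(a) r = 15.25; between ranks 15 (470) and 16 (512): 480.5.
(b) r = 15.75; between ranks 15 (470) and 16 (512): 501.5.
|480.5 − 501.5| = 21.

21.00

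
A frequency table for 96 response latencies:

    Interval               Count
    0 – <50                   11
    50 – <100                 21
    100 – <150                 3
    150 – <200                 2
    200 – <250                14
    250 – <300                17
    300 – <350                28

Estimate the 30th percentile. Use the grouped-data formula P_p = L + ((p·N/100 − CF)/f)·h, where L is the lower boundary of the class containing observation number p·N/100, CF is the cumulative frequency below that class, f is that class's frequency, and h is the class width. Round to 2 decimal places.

N = 96; target position k = 30/100 · 96 = 28.8.
Cumulative frequencies: 11, 32, 35, 37, 51, 68, 96.
Observation 28.8 falls in the class 50 – <100.
L = 50, CF = 11, f = 21, h = 50.
P30 = 50 + ((28.8 − 11)/21)·50 = 50 + 42.381 = 92.381.

92.38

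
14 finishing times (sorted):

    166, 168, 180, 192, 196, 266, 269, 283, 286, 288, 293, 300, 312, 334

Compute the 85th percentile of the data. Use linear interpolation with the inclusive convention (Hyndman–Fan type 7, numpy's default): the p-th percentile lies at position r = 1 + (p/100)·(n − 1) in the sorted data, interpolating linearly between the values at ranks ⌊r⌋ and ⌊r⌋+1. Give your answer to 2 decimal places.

n = 14.
r = 1 + (85/100)·(14 − 1) = 1 + 11.05 = 12.05.
Rank 12 is 300 and rank 13 is 312.
Interpolate: 300 + 0.05·(312 − 300) = 300 + 0.05·12 = 300.6.

300.60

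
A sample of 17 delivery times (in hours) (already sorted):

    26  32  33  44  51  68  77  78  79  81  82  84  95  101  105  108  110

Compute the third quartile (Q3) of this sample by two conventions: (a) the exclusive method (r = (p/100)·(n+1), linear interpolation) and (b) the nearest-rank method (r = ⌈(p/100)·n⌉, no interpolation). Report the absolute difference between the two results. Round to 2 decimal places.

n = 17.
(a) r = 13.5; between ranks 13 (95) and 14 (101): 98.
(b) the nearest-rank method: rank 13 → 95.
|98 − 95| = 3.

3.00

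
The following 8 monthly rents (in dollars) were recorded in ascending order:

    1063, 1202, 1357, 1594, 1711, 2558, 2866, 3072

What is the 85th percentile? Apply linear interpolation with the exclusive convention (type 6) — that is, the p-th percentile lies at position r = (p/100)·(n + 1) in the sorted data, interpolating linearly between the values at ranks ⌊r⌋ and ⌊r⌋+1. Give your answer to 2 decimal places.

n = 8.
r = (85/100)·(8 + 1) = 7.65.
Rank 7 is 2866 and rank 8 is 3072.
Interpolate: 2866 + 0.65·(3072 − 2866) = 2866 + 0.65·206 = 2999.9.

2999.90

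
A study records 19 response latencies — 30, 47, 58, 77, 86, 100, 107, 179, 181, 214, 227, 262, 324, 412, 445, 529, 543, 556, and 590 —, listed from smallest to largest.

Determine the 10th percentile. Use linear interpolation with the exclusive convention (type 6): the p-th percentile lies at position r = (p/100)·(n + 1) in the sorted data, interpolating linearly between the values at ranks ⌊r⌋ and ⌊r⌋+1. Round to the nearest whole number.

47

n = 19.
r = (10/100)·(19 + 1) = 2.
r is an integer, so P10 is the value at rank 2: 47.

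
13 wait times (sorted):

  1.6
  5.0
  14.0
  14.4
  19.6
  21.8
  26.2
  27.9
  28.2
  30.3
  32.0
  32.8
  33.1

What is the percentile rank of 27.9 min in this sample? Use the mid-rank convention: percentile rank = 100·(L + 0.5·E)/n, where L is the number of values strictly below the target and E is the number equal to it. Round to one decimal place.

57.7

Count below 27.9: L = 7; count equal: E = 1; n = 13.
Percentile rank = 100·(7 + 0.5·1)/13 = 100·7.5/13 = 57.69.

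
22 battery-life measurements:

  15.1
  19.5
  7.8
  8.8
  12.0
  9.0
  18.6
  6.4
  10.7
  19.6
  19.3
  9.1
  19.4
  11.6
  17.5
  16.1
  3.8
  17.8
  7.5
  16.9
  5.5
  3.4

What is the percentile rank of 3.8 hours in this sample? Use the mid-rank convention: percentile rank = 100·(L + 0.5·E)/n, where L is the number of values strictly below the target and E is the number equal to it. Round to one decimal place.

6.8

Sorted: 3.4, 3.8, 5.5, 6.4, 7.5, 7.8, 8.8, 9.0, 9.1, 10.7, 11.6, 12.0, 15.1, 16.1, 16.9, 17.5, 17.8, 18.6, 19.3, 19.4, 19.5, 19.6.
Count below 3.8: L = 1; count equal: E = 1; n = 22.
Percentile rank = 100·(1 + 0.5·1)/22 = 100·1.5/22 = 6.818.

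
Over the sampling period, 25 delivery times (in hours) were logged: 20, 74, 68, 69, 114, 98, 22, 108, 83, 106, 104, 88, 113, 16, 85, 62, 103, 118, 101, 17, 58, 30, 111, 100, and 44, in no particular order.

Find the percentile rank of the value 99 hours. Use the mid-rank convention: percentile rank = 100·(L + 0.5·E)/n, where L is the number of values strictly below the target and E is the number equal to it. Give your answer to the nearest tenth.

Sorted: 16, 17, 20, 22, 30, 44, 58, 62, 68, 69, 74, 83, 85, 88, 98, 100, 101, 103, 104, 106, 108, 111, 113, 114, 118.
Count below 99: L = 15; count equal: E = 0; n = 25.
Percentile rank = 100·(15 + 0.5·0)/25 = 100·15/25 = 60.

60.0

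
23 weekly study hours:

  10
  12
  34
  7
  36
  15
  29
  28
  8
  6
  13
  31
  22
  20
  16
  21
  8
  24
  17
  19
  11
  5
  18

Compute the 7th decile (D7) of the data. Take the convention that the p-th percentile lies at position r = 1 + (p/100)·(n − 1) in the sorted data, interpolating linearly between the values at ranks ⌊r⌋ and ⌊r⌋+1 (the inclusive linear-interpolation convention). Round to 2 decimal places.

21.40

Sorted: 5, 6, 7, 8, 8, 10, 11, 12, 13, 15, 16, 17, 18, 19, 20, 21, 22, 24, 28, 29, 31, 34, 36.
n = 23.
r = 1 + (70/100)·(23 − 1) = 1 + 15.4 = 16.4.
Rank 16 is 21 and rank 17 is 22.
Interpolate: 21 + 0.4·(22 − 21) = 21 + 0.4·1 = 21.4.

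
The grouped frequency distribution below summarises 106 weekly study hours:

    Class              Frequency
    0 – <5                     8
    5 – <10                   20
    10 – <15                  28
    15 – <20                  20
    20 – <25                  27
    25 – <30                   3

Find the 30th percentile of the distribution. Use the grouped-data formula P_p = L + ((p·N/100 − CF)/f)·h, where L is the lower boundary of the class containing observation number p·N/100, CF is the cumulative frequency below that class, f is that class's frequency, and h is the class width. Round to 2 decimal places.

10.68

N = 106; target position k = 30/100 · 106 = 31.8.
Cumulative frequencies: 8, 28, 56, 76, 103, 106.
Observation 31.8 falls in the class 10 – <15.
L = 10, CF = 28, f = 28, h = 5.
P30 = 10 + ((31.8 − 28)/28)·5 = 10 + 0.678571 = 10.6786.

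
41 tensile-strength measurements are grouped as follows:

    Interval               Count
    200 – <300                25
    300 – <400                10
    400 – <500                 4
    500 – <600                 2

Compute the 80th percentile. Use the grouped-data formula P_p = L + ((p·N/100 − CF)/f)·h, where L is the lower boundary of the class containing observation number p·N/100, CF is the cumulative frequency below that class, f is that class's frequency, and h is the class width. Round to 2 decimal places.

N = 41; target position k = 80/100 · 41 = 32.8.
Cumulative frequencies: 25, 35, 39, 41.
Observation 32.8 falls in the class 300 – <400.
L = 300, CF = 25, f = 10, h = 100.
P80 = 300 + ((32.8 − 25)/10)·100 = 300 + 78 = 378.

378.00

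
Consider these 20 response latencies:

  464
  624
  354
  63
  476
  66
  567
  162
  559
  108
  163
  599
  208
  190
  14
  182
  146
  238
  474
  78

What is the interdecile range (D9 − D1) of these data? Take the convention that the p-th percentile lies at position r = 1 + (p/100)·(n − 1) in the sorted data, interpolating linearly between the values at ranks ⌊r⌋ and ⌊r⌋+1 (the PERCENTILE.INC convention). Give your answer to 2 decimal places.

Sorted: 14, 63, 66, 78, 108, 146, 162, 163, 182, 190, 208, 238, 354, 464, 474, 476, 559, 567, 599, 624.
n = 20.
P10: r = 2.9; ranks 2–3 are 63, 66; interpolating gives 65.7.
P90: r = 18.1; ranks 18–19 are 567, 599; interpolating gives 570.2.
Difference: 570.2 − 65.7 = 504.5.

504.50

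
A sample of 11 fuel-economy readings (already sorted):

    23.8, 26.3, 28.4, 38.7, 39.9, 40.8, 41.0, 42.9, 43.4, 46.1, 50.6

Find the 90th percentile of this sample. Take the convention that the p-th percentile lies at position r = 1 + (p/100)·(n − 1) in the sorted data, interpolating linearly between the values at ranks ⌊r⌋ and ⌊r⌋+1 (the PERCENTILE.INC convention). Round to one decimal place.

46.1

n = 11.
r = 1 + (90/100)·(11 − 1) = 1 + 9 = 10.
r is an integer, so P90 is the value at rank 10: 46.1.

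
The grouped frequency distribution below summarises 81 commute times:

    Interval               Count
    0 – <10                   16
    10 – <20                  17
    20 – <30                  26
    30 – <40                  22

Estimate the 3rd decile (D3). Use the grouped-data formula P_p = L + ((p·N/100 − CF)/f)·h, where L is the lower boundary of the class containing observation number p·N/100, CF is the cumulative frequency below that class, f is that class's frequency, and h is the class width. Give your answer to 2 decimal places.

14.88

N = 81; target position k = 30/100 · 81 = 24.3.
Cumulative frequencies: 16, 33, 59, 81.
Observation 24.3 falls in the class 10 – <20.
L = 10, CF = 16, f = 17, h = 10.
P30 = 10 + ((24.3 − 16)/17)·10 = 10 + 4.88235 = 14.8824.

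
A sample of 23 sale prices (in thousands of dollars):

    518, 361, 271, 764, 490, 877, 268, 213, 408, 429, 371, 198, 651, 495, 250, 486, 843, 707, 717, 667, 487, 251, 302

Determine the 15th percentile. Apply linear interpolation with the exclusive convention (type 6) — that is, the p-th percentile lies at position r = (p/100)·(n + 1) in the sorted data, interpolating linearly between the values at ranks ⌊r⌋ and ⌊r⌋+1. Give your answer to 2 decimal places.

Sorted: 198, 213, 250, 251, 268, 271, 302, 361, 371, 408, 429, 486, 487, 490, 495, 518, 651, 667, 707, 717, 764, 843, 877.
n = 23.
r = (15/100)·(23 + 1) = 3.6.
Rank 3 is 250 and rank 4 is 251.
Interpolate: 250 + 0.6·(251 − 250) = 250 + 0.6·1 = 250.6.

250.60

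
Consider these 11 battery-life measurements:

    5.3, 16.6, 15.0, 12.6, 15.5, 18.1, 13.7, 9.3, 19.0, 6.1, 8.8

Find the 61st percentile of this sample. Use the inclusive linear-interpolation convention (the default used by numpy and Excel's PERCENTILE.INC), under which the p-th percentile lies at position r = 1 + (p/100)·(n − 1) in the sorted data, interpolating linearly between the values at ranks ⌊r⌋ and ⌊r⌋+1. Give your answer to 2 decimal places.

Sorted: 5.3, 6.1, 8.8, 9.3, 12.6, 13.7, 15.0, 15.5, 16.6, 18.1, 19.0.
n = 11.
r = 1 + (61/100)·(11 − 1) = 1 + 6.1 = 7.1.
Rank 7 is 15.0 and rank 8 is 15.5.
Interpolate: 15.0 + 0.1·(15.5 − 15.0) = 15.0 + 0.1·0.5 = 15.05.

15.05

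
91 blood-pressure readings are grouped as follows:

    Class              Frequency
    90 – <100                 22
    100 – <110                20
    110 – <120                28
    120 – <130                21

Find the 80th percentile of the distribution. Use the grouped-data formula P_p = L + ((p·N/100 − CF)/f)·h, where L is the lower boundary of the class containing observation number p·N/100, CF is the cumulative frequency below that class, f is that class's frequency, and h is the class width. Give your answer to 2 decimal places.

N = 91; target position k = 80/100 · 91 = 72.8.
Cumulative frequencies: 22, 42, 70, 91.
Observation 72.8 falls in the class 120 – <130.
L = 120, CF = 70, f = 21, h = 10.
P80 = 120 + ((72.8 − 70)/21)·10 = 120 + 1.33333 = 121.333.

121.33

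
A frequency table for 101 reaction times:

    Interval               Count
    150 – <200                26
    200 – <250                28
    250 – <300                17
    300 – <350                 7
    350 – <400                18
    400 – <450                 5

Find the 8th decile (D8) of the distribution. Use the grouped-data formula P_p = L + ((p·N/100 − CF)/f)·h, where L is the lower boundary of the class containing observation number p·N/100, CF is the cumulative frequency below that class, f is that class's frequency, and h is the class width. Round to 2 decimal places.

357.78

N = 101; target position k = 80/100 · 101 = 80.8.
Cumulative frequencies: 26, 54, 71, 78, 96, 101.
Observation 80.8 falls in the class 350 – <400.
L = 350, CF = 78, f = 18, h = 50.
P80 = 350 + ((80.8 − 78)/18)·50 = 350 + 7.77778 = 357.778.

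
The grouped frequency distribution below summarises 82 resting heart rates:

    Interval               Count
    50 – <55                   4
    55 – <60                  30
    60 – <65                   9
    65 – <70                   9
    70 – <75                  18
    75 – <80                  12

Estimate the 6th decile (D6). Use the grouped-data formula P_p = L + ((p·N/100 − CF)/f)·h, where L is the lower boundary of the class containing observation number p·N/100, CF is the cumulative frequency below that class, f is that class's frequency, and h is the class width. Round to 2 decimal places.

N = 82; target position k = 60/100 · 82 = 49.2.
Cumulative frequencies: 4, 34, 43, 52, 70, 82.
Observation 49.2 falls in the class 65 – <70.
L = 65, CF = 43, f = 9, h = 5.
P60 = 65 + ((49.2 − 43)/9)·5 = 65 + 3.44444 = 68.4444.

68.44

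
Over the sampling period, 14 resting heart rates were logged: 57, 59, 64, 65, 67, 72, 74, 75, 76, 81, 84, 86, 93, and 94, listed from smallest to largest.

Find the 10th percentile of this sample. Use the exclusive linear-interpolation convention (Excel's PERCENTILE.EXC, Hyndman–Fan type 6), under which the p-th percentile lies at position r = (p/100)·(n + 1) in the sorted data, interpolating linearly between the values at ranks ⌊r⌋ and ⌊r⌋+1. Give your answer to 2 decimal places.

58.00

n = 14.
r = (10/100)·(14 + 1) = 1.5.
Rank 1 is 57 and rank 2 is 59.
Interpolate: 57 + 0.5·(59 − 57) = 57 + 0.5·2 = 58.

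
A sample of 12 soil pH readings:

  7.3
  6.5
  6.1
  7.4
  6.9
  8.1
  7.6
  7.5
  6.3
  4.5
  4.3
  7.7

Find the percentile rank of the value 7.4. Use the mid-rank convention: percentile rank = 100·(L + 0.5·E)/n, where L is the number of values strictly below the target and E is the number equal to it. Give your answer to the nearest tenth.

Sorted: 4.3, 4.5, 6.1, 6.3, 6.5, 6.9, 7.3, 7.4, 7.5, 7.6, 7.7, 8.1.
Count below 7.4: L = 7; count equal: E = 1; n = 12.
Percentile rank = 100·(7 + 0.5·1)/12 = 100·7.5/12 = 62.5.

62.5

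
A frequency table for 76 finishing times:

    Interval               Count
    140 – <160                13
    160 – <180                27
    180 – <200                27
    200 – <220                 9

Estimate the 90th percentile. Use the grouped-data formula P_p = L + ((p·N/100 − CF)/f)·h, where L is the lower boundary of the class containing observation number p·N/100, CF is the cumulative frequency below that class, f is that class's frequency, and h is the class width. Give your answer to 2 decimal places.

N = 76; target position k = 90/100 · 76 = 68.4.
Cumulative frequencies: 13, 40, 67, 76.
Observation 68.4 falls in the class 200 – <220.
L = 200, CF = 67, f = 9, h = 20.
P90 = 200 + ((68.4 − 67)/9)·20 = 200 + 3.11111 = 203.111.

203.11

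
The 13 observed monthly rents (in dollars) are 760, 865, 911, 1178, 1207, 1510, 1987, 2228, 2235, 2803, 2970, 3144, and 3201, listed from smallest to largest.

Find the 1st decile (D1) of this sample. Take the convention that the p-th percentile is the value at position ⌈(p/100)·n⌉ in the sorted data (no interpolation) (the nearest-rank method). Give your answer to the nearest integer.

n = 13.
Position = ⌈10/100 · 13⌉ = ⌈1.3⌉ = 2.
The value at rank 2 is 865.

865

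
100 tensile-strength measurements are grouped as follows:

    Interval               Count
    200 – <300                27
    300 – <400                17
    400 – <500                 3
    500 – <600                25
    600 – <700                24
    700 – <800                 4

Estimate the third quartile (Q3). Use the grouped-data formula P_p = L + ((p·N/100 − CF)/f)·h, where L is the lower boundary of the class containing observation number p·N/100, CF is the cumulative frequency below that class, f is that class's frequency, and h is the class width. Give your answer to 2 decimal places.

N = 100; target position k = 75/100 · 100 = 75.
Cumulative frequencies: 27, 44, 47, 72, 96, 100.
Observation 75 falls in the class 600 – <700.
L = 600, CF = 72, f = 24, h = 100.
P75 = 600 + ((75 − 72)/24)·100 = 600 + 12.5 = 612.5.

612.50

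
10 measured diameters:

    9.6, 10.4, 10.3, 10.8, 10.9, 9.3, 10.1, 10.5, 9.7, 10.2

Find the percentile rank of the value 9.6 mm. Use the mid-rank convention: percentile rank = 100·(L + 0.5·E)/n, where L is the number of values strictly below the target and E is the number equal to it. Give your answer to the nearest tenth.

Sorted: 9.3, 9.6, 9.7, 10.1, 10.2, 10.3, 10.4, 10.5, 10.8, 10.9.
Count below 9.6: L = 1; count equal: E = 1; n = 10.
Percentile rank = 100·(1 + 0.5·1)/10 = 100·1.5/10 = 15.

15.0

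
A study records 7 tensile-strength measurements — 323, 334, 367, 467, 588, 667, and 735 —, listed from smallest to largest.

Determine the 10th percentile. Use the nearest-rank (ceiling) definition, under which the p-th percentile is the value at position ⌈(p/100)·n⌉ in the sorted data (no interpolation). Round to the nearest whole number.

n = 7.
Position = ⌈10/100 · 7⌉ = ⌈0.7⌉ = 1.
The value at rank 1 is 323.

323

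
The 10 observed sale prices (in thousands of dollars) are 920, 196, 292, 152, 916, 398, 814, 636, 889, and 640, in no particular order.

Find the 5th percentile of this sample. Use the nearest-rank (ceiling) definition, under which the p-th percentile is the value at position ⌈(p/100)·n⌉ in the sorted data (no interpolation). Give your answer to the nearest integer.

152

Sorted: 152, 196, 292, 398, 636, 640, 814, 889, 916, 920.
n = 10.
Position = ⌈5/100 · 10⌉ = ⌈0.5⌉ = 1.
The value at rank 1 is 152.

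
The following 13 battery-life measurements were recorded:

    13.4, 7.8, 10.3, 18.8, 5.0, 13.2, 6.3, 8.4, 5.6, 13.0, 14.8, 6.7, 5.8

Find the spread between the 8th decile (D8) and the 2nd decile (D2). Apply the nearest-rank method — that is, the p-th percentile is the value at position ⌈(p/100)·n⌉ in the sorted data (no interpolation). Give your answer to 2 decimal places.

Sorted: 5.0, 5.6, 5.8, 6.3, 6.7, 7.8, 8.4, 10.3, 13.0, 13.2, 13.4, 14.8, 18.8.
n = 13.
P20: rank ⌈20/100·13⌉ = 3 → 5.8.
P80: rank ⌈80/100·13⌉ = 11 → 13.4.
Difference: 13.4 − 5.8 = 7.6.

7.60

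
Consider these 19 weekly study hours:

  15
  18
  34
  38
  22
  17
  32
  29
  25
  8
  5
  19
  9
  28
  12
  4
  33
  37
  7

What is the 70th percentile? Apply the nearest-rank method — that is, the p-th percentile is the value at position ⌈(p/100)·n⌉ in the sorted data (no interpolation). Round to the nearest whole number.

Sorted: 4, 5, 7, 8, 9, 12, 15, 17, 18, 19, 22, 25, 28, 29, 32, 33, 34, 37, 38.
n = 19.
Position = ⌈70/100 · 19⌉ = ⌈13.3⌉ = 14.
The value at rank 14 is 29.

29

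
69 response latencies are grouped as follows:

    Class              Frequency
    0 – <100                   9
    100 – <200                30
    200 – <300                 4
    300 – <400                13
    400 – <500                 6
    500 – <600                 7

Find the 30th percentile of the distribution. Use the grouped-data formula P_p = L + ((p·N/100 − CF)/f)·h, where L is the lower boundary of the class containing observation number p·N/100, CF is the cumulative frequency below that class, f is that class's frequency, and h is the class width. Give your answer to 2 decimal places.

N = 69; target position k = 30/100 · 69 = 20.7.
Cumulative frequencies: 9, 39, 43, 56, 62, 69.
Observation 20.7 falls in the class 100 – <200.
L = 100, CF = 9, f = 30, h = 100.
P30 = 100 + ((20.7 − 9)/30)·100 = 100 + 39 = 139.

139.00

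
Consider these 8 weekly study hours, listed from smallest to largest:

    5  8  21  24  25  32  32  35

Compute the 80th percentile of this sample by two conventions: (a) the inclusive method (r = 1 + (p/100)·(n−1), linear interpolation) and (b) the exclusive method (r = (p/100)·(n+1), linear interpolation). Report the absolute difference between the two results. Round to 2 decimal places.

0.60

n = 8.
(a) r = 6.6; between ranks 6 (32) and 7 (32): 32.
(b) r = 7.2; between ranks 7 (32) and 8 (35): 32.6.
|32 − 32.6| = 0.6.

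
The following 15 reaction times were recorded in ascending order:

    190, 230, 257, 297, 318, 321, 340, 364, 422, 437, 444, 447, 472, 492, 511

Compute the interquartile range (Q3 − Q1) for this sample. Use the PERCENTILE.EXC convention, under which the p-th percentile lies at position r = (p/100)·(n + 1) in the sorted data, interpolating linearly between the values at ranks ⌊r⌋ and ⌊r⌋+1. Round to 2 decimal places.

n = 15.
P25: r = 4 (integer) → 297.
P75: r = 12 (integer) → 447.
Difference: 447 − 297 = 150.

150.00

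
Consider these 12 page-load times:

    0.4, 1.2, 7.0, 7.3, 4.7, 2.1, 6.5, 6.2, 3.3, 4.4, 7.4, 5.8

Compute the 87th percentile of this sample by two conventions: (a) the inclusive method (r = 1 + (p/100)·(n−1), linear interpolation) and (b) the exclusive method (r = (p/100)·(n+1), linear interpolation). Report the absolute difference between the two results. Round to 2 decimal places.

Sorted: 0.4, 1.2, 2.1, 3.3, 4.4, 4.7, 5.8, 6.2, 6.5, 7.0, 7.3, 7.4.
n = 12.
(a) r = 10.57; between ranks 10 (7.0) and 11 (7.3): 7.171.
(b) r = 11.31; between ranks 11 (7.3) and 12 (7.4): 7.331.
|7.171 − 7.331| = 0.16.

0.16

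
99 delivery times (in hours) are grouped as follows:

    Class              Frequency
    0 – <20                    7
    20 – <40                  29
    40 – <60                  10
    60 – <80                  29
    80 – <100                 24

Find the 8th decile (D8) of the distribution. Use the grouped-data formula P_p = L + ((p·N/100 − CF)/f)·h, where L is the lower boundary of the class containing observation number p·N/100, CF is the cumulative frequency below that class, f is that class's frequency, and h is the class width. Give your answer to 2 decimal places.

N = 99; target position k = 80/100 · 99 = 79.2.
Cumulative frequencies: 7, 36, 46, 75, 99.
Observation 79.2 falls in the class 80 – <100.
L = 80, CF = 75, f = 24, h = 20.
P80 = 80 + ((79.2 − 75)/24)·20 = 80 + 3.5 = 83.5.

83.50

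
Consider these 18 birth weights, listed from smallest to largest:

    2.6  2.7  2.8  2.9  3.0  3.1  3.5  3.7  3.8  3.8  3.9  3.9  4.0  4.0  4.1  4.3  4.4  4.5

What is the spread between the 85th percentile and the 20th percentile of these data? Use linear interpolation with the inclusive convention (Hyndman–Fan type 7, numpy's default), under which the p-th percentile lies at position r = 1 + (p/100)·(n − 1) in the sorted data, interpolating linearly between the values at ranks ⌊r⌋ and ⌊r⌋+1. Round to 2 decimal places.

n = 18.
P20: r = 4.4; ranks 4–5 are 2.9, 3.0; interpolating gives 2.94.
P85: r = 15.45; ranks 15–16 are 4.1, 4.3; interpolating gives 4.19.
Difference: 4.19 − 2.94 = 1.25.

1.25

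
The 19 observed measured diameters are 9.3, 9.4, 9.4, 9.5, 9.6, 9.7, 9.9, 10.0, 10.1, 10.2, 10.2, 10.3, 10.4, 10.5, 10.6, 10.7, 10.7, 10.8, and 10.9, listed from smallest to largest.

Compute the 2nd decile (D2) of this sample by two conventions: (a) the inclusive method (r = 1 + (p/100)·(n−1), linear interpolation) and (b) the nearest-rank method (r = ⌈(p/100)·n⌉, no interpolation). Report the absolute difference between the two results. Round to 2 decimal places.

n = 19.
(a) r = 4.6; between ranks 4 (9.5) and 5 (9.6): 9.56.
(b) the nearest-rank method: rank 4 → 9.5.
|9.56 − 9.5| = 0.06.

0.06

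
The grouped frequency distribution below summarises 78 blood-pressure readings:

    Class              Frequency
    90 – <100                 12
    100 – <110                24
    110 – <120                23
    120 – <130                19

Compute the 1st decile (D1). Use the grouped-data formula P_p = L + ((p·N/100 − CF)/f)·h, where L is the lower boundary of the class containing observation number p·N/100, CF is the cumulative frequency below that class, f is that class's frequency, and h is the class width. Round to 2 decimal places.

96.50

N = 78; target position k = 10/100 · 78 = 7.8.
Cumulative frequencies: 12, 36, 59, 78.
Observation 7.8 falls in the class 90 – <100.
L = 90, CF = 0, f = 12, h = 10.
P10 = 90 + ((7.8 − 0)/12)·10 = 90 + 6.5 = 96.5.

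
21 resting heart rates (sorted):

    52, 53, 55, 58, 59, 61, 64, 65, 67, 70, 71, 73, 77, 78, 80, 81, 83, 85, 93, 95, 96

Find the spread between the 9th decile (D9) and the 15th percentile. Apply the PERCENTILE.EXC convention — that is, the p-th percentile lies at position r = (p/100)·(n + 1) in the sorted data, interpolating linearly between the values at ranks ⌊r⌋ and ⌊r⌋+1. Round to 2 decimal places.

38.70

n = 21.
P15: r = 3.3; ranks 3–4 are 55, 58; interpolating gives 55.9.
P90: r = 19.8; ranks 19–20 are 93, 95; interpolating gives 94.6.
Difference: 94.6 − 55.9 = 38.7.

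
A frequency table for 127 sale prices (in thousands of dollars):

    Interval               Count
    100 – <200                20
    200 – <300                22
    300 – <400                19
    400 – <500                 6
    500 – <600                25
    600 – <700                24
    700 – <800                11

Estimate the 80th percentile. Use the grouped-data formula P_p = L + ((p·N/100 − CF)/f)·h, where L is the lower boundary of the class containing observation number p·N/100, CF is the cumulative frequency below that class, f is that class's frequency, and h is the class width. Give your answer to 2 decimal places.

N = 127; target position k = 80/100 · 127 = 101.6.
Cumulative frequencies: 20, 42, 61, 67, 92, 116, 127.
Observation 101.6 falls in the class 600 – <700.
L = 600, CF = 92, f = 24, h = 100.
P80 = 600 + ((101.6 − 92)/24)·100 = 600 + 40 = 640.

640.00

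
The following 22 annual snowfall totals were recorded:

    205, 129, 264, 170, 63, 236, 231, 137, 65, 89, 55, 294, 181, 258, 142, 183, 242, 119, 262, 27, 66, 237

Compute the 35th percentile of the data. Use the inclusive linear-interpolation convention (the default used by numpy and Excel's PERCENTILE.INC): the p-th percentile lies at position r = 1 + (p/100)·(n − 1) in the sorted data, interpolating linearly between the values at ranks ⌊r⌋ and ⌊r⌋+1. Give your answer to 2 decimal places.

131.80

Sorted: 27, 55, 63, 65, 66, 89, 119, 129, 137, 142, 170, 181, 183, 205, 231, 236, 237, 242, 258, 262, 264, 294.
n = 22.
r = 1 + (35/100)·(22 − 1) = 1 + 7.35 = 8.35.
Rank 8 is 129 and rank 9 is 137.
Interpolate: 129 + 0.35·(137 − 129) = 129 + 0.35·8 = 131.8.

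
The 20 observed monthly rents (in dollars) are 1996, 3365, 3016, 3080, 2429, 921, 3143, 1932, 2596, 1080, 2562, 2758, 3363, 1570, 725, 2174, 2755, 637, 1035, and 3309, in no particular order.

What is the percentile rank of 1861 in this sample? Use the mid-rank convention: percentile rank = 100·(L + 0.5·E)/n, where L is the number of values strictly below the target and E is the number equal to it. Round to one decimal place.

30.0

Sorted: 637, 725, 921, 1035, 1080, 1570, 1932, 1996, 2174, 2429, 2562, 2596, 2755, 2758, 3016, 3080, 3143, 3309, 3363, 3365.
Count below 1861: L = 6; count equal: E = 0; n = 20.
Percentile rank = 100·(6 + 0.5·0)/20 = 100·6/20 = 30.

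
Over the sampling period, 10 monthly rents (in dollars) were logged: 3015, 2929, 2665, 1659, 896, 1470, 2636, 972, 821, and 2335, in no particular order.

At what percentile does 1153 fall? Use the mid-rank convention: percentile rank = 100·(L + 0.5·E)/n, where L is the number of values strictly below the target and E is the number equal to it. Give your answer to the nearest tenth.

30.0

Sorted: 821, 896, 972, 1470, 1659, 2335, 2636, 2665, 2929, 3015.
Count below 1153: L = 3; count equal: E = 0; n = 10.
Percentile rank = 100·(3 + 0.5·0)/10 = 100·3/10 = 30.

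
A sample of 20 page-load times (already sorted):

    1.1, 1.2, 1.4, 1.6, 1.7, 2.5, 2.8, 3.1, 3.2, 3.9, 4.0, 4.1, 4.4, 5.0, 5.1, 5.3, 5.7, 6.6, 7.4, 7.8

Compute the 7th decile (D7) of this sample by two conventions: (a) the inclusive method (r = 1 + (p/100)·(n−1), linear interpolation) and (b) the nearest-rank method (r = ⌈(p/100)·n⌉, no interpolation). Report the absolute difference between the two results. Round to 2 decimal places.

n = 20.
(a) r = 14.3; between ranks 14 (5.0) and 15 (5.1): 5.03.
(b) the nearest-rank method: rank 14 → 5.
|5.03 − 5| = 0.03.

0.03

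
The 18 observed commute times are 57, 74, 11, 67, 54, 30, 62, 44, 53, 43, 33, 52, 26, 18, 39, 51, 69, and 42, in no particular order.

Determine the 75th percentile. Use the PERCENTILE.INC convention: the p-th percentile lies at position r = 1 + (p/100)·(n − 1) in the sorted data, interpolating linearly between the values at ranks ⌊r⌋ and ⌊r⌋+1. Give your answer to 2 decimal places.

56.25

Sorted: 11, 18, 26, 30, 33, 39, 42, 43, 44, 51, 52, 53, 54, 57, 62, 67, 69, 74.
n = 18.
r = 1 + (75/100)·(18 − 1) = 1 + 12.75 = 13.75.
Rank 13 is 54 and rank 14 is 57.
Interpolate: 54 + 0.75·(57 − 54) = 54 + 0.75·3 = 56.25.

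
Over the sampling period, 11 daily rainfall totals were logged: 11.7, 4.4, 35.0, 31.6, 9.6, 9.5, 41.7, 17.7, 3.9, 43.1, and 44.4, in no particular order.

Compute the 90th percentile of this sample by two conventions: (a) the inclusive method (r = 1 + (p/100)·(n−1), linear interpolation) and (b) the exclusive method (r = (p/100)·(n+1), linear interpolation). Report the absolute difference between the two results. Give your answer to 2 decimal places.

1.04

Sorted: 3.9, 4.4, 9.5, 9.6, 11.7, 17.7, 31.6, 35.0, 41.7, 43.1, 44.4.
n = 11.
(a) r = 10 → value at rank 10 = 43.1.
(b) r = 10.8; between ranks 10 (43.1) and 11 (44.4): 44.14.
|43.1 − 44.14| = 1.04.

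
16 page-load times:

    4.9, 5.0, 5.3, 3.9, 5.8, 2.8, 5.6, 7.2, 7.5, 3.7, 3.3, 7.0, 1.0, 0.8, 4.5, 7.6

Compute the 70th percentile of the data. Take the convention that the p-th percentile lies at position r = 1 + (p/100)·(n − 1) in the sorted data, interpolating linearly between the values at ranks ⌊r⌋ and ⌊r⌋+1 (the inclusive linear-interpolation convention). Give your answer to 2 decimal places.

5.70

Sorted: 0.8, 1.0, 2.8, 3.3, 3.7, 3.9, 4.5, 4.9, 5.0, 5.3, 5.6, 5.8, 7.0, 7.2, 7.5, 7.6.
n = 16.
r = 1 + (70/100)·(16 − 1) = 1 + 10.5 = 11.5.
Rank 11 is 5.6 and rank 12 is 5.8.
Interpolate: 5.6 + 0.5·(5.8 − 5.6) = 5.6 + 0.5·0.2 = 5.7.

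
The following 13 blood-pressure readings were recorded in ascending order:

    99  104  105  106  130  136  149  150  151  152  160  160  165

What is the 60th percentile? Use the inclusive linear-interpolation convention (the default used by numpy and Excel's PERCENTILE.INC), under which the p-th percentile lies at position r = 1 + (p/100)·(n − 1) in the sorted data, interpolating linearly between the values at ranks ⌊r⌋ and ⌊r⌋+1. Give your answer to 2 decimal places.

n = 13.
r = 1 + (60/100)·(13 − 1) = 1 + 7.2 = 8.2.
Rank 8 is 150 and rank 9 is 151.
Interpolate: 150 + 0.2·(151 − 150) = 150 + 0.2·1 = 150.2.

150.20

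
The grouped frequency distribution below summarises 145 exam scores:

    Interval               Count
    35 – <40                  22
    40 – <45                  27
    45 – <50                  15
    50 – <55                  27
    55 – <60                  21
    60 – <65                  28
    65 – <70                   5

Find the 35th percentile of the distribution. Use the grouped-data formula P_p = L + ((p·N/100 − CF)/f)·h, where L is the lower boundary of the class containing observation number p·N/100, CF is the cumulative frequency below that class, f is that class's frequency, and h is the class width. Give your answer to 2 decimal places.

N = 145; target position k = 35/100 · 145 = 50.75.
Cumulative frequencies: 22, 49, 64, 91, 112, 140, 145.
Observation 50.75 falls in the class 45 – <50.
L = 45, CF = 49, f = 15, h = 5.
P35 = 45 + ((50.75 − 49)/15)·5 = 45 + 0.583333 = 45.5833.

45.58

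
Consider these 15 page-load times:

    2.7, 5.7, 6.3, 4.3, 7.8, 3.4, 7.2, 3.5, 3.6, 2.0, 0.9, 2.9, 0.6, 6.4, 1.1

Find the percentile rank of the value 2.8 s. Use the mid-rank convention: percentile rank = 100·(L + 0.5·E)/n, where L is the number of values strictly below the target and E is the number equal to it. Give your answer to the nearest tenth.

Sorted: 0.6, 0.9, 1.1, 2.0, 2.7, 2.9, 3.4, 3.5, 3.6, 4.3, 5.7, 6.3, 6.4, 7.2, 7.8.
Count below 2.8: L = 5; count equal: E = 0; n = 15.
Percentile rank = 100·(5 + 0.5·0)/15 = 100·5/15 = 33.33.

33.3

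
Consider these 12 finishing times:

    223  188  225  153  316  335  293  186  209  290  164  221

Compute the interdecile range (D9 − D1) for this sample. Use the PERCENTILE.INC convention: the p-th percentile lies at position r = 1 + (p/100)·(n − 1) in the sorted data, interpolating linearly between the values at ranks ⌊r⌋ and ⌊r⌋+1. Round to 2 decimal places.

Sorted: 153, 164, 186, 188, 209, 221, 223, 225, 290, 293, 316, 335.
n = 12.
P10: r = 2.1; ranks 2–3 are 164, 186; interpolating gives 166.2.
P90: r = 10.9; ranks 10–11 are 293, 316; interpolating gives 313.7.
Difference: 313.7 − 166.2 = 147.5.

147.50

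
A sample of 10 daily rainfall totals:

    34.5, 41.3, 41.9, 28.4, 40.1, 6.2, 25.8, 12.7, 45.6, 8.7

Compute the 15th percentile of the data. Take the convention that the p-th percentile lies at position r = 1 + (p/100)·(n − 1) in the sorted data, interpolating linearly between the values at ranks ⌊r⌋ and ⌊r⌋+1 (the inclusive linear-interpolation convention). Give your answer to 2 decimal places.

Sorted: 6.2, 8.7, 12.7, 25.8, 28.4, 34.5, 40.1, 41.3, 41.9, 45.6.
n = 10.
r = 1 + (15/100)·(10 − 1) = 1 + 1.35 = 2.35.
Rank 2 is 8.7 and rank 3 is 12.7.
Interpolate: 8.7 + 0.35·(12.7 − 8.7) = 8.7 + 0.35·4 = 10.1.

10.10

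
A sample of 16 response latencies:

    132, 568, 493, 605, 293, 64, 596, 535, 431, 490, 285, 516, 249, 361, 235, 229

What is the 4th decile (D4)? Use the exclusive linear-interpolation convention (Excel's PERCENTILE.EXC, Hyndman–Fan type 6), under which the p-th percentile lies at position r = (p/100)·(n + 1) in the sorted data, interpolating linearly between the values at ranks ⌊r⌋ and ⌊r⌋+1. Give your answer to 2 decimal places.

291.40

Sorted: 64, 132, 229, 235, 249, 285, 293, 361, 431, 490, 493, 516, 535, 568, 596, 605.
n = 16.
r = (40/100)·(16 + 1) = 6.8.
Rank 6 is 285 and rank 7 is 293.
Interpolate: 285 + 0.8·(293 − 285) = 285 + 0.8·8 = 291.4.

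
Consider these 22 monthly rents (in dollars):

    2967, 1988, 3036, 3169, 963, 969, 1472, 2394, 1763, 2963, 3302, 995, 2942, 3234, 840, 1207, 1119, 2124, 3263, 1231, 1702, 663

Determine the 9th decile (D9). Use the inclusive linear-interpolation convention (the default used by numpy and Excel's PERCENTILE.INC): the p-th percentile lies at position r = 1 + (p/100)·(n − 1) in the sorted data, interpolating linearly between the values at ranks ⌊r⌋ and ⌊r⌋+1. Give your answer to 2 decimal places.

3227.50

Sorted: 663, 840, 963, 969, 995, 1119, 1207, 1231, 1472, 1702, 1763, 1988, 2124, 2394, 2942, 2963, 2967, 3036, 3169, 3234, 3263, 3302.
n = 22.
r = 1 + (90/100)·(22 − 1) = 1 + 18.9 = 19.9.
Rank 19 is 3169 and rank 20 is 3234.
Interpolate: 3169 + 0.9·(3234 − 3169) = 3169 + 0.9·65 = 3227.5.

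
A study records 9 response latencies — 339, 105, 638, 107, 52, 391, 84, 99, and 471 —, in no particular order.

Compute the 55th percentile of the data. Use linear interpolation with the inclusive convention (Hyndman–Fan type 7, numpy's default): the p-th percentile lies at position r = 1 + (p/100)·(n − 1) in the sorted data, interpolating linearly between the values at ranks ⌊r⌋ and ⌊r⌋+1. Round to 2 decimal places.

Sorted: 52, 84, 99, 105, 107, 339, 391, 471, 638.
n = 9.
r = 1 + (55/100)·(9 − 1) = 1 + 4.4 = 5.4.
Rank 5 is 107 and rank 6 is 339.
Interpolate: 107 + 0.4·(339 − 107) = 107 + 0.4·232 = 199.8.

199.80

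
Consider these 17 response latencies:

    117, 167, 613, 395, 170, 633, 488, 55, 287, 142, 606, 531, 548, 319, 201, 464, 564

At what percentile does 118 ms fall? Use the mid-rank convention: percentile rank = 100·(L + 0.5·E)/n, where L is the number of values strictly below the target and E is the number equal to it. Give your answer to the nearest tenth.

11.8

Sorted: 55, 117, 142, 167, 170, 201, 287, 319, 395, 464, 488, 531, 548, 564, 606, 613, 633.
Count below 118: L = 2; count equal: E = 0; n = 17.
Percentile rank = 100·(2 + 0.5·0)/17 = 100·2/17 = 11.76.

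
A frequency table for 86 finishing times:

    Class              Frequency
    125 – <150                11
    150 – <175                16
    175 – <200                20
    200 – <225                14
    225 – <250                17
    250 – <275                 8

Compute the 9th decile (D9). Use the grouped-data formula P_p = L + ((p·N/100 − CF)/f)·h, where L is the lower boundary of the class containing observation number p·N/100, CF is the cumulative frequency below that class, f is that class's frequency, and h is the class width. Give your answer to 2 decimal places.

N = 86; target position k = 90/100 · 86 = 77.4.
Cumulative frequencies: 11, 27, 47, 61, 78, 86.
Observation 77.4 falls in the class 225 – <250.
L = 225, CF = 61, f = 17, h = 25.
P90 = 225 + ((77.4 − 61)/17)·25 = 225 + 24.1176 = 249.118.

249.12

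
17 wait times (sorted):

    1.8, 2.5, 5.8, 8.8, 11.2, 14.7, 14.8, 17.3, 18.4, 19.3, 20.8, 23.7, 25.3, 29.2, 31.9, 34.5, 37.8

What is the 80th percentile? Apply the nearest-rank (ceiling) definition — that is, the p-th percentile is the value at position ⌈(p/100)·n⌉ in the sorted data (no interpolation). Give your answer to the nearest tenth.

29.2

n = 17.
Position = ⌈80/100 · 17⌉ = ⌈13.6⌉ = 14.
The value at rank 14 is 29.2.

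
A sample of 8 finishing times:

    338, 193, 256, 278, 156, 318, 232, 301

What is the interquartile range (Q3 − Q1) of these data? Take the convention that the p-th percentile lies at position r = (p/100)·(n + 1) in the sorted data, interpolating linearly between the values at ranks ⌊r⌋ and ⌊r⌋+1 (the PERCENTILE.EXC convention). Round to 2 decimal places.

Sorted: 156, 193, 232, 256, 278, 301, 318, 338.
n = 8.
P25: r = 2.25; ranks 2–3 are 193, 232; interpolating gives 202.75.
P75: r = 6.75; ranks 6–7 are 301, 318; interpolating gives 313.75.
Difference: 313.75 − 202.75 = 111.

111.00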